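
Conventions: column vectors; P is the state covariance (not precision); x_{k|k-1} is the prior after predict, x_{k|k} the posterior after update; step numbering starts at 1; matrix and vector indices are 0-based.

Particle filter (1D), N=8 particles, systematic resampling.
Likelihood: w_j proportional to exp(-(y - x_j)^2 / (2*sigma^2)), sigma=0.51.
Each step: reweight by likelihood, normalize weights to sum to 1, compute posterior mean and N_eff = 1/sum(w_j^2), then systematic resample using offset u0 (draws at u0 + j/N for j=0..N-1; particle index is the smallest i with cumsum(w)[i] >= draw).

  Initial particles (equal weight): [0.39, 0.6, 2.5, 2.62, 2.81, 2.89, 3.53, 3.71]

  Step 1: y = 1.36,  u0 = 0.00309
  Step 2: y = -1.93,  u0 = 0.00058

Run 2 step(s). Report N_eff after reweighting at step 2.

step 1: w=[0.2515, 0.5056, 0.1262, 0.0725, 0.0270, 0.0170, 0.0002, 0.0000]  mean=1.0327  Neff=2.9321  idx=[0, 0, 1, 1, 1, 1, 1, 2]
step 2: w=[0.3696, 0.3696, 0.0522, 0.0522, 0.0522, 0.0522, 0.0522, 0.0000]  mean=0.4448  Neff=3.4869  idx=[0, 0, 0, 1, 1, 1, 2, 4]

N_eff = 3.4869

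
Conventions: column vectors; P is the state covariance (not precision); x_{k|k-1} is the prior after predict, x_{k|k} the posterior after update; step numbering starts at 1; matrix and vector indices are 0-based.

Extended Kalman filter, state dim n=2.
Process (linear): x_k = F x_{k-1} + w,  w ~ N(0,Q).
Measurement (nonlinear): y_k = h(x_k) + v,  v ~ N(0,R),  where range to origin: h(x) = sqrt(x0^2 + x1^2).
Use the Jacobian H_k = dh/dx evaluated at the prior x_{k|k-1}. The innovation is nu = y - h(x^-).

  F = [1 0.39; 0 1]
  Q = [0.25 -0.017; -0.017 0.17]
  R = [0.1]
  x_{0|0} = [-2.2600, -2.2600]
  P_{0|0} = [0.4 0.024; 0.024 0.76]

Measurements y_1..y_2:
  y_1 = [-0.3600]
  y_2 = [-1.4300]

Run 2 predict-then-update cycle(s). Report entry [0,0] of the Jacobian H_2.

H_jac[0,0] = -0.2817

step 1: x^-=[-3.1414, -2.2600]  P^-=[0.7843 0.3034; 0.3034 0.9300]  H_jac=[-0.8118 -0.5840]  S=[1.2217]  K=[-0.6662; -0.6462]  nu=[-4.2299]  x^+=[-0.3235, 0.4732]  P^+=[0.2421 -0.2225; -0.2225 0.4199]
step 2: x^-=[-0.1389, 0.4732]  P^-=[0.3825 -0.0757; -0.0757 0.5899]  H_jac=[-0.2817 0.9595]  S=[0.7144]  K=[-0.2525; 0.8222]  nu=[-1.9232]  x^+=[0.3467, -1.1080]  P^+=[0.3369 0.0726; 0.0726 0.1070]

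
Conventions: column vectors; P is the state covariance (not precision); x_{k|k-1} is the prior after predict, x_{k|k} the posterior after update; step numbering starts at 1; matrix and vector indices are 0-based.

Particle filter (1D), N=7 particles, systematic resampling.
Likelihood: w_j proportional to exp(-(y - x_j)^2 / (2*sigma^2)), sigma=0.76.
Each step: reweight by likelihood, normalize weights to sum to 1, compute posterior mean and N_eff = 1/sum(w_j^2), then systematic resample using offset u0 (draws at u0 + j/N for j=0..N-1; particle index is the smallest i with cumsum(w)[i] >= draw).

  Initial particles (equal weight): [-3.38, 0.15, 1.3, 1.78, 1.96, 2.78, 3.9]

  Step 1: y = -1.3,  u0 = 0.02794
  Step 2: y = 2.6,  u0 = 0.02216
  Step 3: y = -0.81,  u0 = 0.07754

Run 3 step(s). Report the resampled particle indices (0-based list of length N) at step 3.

step 1: w=[0.1251, 0.8577, 0.0152, 0.0014, 0.0005, 0.0000, 0.0000]  mean=-0.2708  Neff=1.3306  idx=[0, 1, 1, 1, 1, 1, 1]
step 2: w=[0.0000, 0.1667, 0.1667, 0.1667, 0.1667, 0.1667, 0.1667]  mean=0.1500  Neff=6.0000  idx=[1, 1, 2, 3, 4, 5, 6]
step 3: w=[0.1429, 0.1429, 0.1429, 0.1429, 0.1429, 0.1429, 0.1429]  mean=0.1500  Neff=7.0000  idx=[0, 1, 2, 3, 4, 5, 6]

resampled_idx = [0, 1, 2, 3, 4, 5, 6]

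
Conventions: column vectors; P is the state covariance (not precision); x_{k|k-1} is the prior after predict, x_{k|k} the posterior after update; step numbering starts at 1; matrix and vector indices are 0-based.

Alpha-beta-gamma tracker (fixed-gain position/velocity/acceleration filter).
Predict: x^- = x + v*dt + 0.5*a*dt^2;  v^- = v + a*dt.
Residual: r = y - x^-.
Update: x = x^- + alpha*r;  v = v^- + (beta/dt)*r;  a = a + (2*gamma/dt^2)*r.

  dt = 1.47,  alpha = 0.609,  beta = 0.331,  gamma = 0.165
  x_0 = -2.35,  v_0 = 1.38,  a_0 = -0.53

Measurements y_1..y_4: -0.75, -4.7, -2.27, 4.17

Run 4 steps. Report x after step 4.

step 1: x_pred=-0.8940  r=0.1440  x^+=-0.8063  v^+=0.6333  a^+=-0.5080
step 2: x_pred=-0.4242  r=-4.2758  x^+=-3.0282  v^+=-1.0762  a^+=-1.1610
step 3: x_pred=-5.8646  r=3.5946  x^+=-3.6755  v^+=-1.9735  a^+=-0.6120
step 4: x_pred=-7.2377  r=11.4077  x^+=-0.2904  v^+=-0.3045  a^+=1.1301

x_post = -0.2904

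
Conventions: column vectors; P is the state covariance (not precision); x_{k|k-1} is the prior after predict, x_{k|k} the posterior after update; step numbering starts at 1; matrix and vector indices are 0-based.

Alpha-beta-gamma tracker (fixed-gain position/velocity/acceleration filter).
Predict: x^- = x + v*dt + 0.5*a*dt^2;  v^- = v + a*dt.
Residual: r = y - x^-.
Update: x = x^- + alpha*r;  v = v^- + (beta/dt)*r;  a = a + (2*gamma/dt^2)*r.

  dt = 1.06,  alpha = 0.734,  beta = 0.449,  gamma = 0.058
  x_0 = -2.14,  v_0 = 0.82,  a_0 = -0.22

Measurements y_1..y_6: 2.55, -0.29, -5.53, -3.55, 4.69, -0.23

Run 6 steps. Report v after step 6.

v_post = 0.9342

step 1: x_pred=-1.3944  r=3.9444  x^+=1.5008  v^+=2.2576  a^+=0.1872
step 2: x_pred=3.9990  r=-4.2890  x^+=0.8509  v^+=0.6393  a^+=-0.2556
step 3: x_pred=1.3849  r=-6.9149  x^+=-3.6906  v^+=-2.5607  a^+=-0.9695
step 4: x_pred=-6.9496  r=3.3996  x^+=-4.4543  v^+=-2.1483  a^+=-0.6185
step 5: x_pred=-7.0790  r=11.7690  x^+=1.5595  v^+=2.1812  a^+=0.5965
step 6: x_pred=4.2067  r=-4.4367  x^+=0.9502  v^+=0.9342  a^+=0.1385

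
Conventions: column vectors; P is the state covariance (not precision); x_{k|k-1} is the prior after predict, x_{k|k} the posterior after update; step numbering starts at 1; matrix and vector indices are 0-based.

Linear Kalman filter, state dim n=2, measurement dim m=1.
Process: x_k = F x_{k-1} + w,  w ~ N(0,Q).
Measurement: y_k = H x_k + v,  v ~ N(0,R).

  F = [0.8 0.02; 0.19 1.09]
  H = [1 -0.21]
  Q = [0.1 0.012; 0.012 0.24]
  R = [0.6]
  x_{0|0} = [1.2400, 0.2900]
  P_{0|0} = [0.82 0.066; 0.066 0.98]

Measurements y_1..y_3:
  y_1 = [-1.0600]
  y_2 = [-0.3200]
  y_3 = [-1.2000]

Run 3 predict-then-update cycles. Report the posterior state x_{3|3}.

step 1: x^-=[0.9978, 0.5517]  P^-=[0.6273 0.2158; 0.2158 1.4613]  S=[1.2011]  K=[0.4845; -0.0758]  nu=[-1.9419]  x^+=[0.0569, 0.6989]  P^+=[0.3453 0.2599; 0.2599 1.4544]
step 2: x^-=[0.0595, 0.7726]  P^-=[0.3299 0.3238; 0.3238 2.0881]  S=[0.8860]  K=[0.2956; -0.1294]  nu=[-0.2172]  x^+=[-0.0047, 0.8007]  P^+=[0.2525 0.3577; 0.3577 2.0732]
step 3: x^-=[0.0122, 0.8719]  P^-=[0.2739 0.4089; 0.4089 2.8605]  S=[0.8283]  K=[0.2270; -0.2316]  nu=[-1.0291]  x^+=[-0.2214, 1.1102]  P^+=[0.2312 0.4524; 0.4524 2.8161]

x_post = [-0.2214, 1.1102]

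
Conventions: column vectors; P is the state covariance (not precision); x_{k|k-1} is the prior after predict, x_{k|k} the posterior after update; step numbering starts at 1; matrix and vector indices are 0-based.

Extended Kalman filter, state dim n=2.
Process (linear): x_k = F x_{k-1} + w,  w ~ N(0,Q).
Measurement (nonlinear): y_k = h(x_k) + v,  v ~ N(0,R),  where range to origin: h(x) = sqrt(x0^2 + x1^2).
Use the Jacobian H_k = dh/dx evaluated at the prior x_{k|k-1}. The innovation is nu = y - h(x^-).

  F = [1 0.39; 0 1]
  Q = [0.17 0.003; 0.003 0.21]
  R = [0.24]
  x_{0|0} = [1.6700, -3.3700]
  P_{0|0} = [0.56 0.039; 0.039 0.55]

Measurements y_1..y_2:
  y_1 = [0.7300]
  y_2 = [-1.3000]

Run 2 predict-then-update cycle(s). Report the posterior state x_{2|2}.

x_post = [0.0929, 0.2515]

step 1: x^-=[0.3557, -3.3700]  P^-=[0.8441 0.2565; 0.2565 0.7600]  H_jac=[0.1050 -0.9945]  S=[0.9474]  K=[-0.1757; -0.7694]  nu=[-2.6587]  x^+=[0.8229, -1.3245]  P^+=[0.8148 0.1284; 0.1284 0.1992]
step 2: x^-=[0.3064, -1.3245]  P^-=[1.1153 0.2091; 0.2091 0.4092]  H_jac=[0.2254 -0.9743]  S=[0.5933]  K=[0.0803; -0.5926]  nu=[-2.6594]  x^+=[0.0929, 0.2515]  P^+=[1.1115 0.2373; 0.2373 0.2009]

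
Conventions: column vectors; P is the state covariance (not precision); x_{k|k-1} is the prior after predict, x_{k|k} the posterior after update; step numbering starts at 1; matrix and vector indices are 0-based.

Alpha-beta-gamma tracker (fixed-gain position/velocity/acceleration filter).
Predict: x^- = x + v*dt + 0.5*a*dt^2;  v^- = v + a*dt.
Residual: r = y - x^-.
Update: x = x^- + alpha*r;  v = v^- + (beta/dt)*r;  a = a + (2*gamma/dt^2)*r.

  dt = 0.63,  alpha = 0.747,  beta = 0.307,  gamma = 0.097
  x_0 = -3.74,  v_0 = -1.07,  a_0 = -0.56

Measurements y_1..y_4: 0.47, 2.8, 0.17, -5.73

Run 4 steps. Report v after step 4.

step 1: x_pred=-4.5252  r=4.9952  x^+=-0.7938  v^+=1.0114  a^+=1.8816
step 2: x_pred=0.2168  r=2.5832  x^+=2.1464  v^+=3.4556  a^+=3.1443
step 3: x_pred=4.9475  r=-4.7775  x^+=1.3787  v^+=3.1084  a^+=0.8091
step 4: x_pred=3.4976  r=-9.2276  x^+=-3.3954  v^+=-0.8785  a^+=-3.7012

v_post = -0.8785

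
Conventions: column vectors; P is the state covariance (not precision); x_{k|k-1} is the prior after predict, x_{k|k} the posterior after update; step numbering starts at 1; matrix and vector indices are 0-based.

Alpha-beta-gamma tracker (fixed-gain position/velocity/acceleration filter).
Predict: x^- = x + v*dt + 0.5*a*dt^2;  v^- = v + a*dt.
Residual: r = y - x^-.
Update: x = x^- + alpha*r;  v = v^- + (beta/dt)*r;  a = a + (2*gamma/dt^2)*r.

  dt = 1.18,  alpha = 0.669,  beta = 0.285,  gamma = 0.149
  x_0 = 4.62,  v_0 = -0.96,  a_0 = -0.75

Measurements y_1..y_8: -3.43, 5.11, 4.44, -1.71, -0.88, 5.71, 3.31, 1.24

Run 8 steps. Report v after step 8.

v_post = 1.9677

step 1: x_pred=2.9651  r=-6.3951  x^+=-1.3132  v^+=-3.3896  a^+=-2.1187
step 2: x_pred=-6.7879  r=11.8979  x^+=1.1718  v^+=-3.0159  a^+=0.4277
step 3: x_pred=-2.0892  r=6.5292  x^+=2.2788  v^+=-0.9342  a^+=1.8251
step 4: x_pred=2.4471  r=-4.1571  x^+=-0.3340  v^+=0.2153  a^+=0.9354
step 5: x_pred=0.5713  r=-1.4513  x^+=-0.3996  v^+=0.9686  a^+=0.6248
step 6: x_pred=1.1783  r=4.5317  x^+=4.2100  v^+=2.8004  a^+=1.5947
step 7: x_pred=8.6247  r=-5.3147  x^+=5.0692  v^+=3.3985  a^+=0.4572
step 8: x_pred=9.3977  r=-8.1577  x^+=3.9402  v^+=1.9677  a^+=-1.2887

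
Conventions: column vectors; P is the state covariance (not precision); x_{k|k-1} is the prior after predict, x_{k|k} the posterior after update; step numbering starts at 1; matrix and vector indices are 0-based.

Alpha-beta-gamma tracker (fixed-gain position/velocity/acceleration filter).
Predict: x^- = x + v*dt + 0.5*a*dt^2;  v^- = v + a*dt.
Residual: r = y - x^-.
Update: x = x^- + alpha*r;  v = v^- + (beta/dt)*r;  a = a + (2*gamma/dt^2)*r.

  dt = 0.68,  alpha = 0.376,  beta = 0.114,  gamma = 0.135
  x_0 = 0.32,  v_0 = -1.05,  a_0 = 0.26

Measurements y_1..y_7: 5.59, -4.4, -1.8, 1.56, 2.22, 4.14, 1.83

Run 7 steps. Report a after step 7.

step 1: x_pred=-0.3339  r=5.9239  x^+=1.8935  v^+=0.1199  a^+=3.7190
step 2: x_pred=2.8349  r=-7.2349  x^+=0.1146  v^+=1.4359  a^+=-0.5055
step 3: x_pred=0.9741  r=-2.7741  x^+=-0.0689  v^+=0.6271  a^+=-2.1253
step 4: x_pred=-0.1339  r=1.6939  x^+=0.5030  v^+=-0.5341  a^+=-1.1363
step 5: x_pred=-0.1229  r=2.3429  x^+=0.7580  v^+=-0.9140  a^+=0.2318
step 6: x_pred=0.1901  r=3.9499  x^+=1.6753  v^+=-0.0942  a^+=2.5382
step 7: x_pred=2.1980  r=-0.3680  x^+=2.0596  v^+=1.5700  a^+=2.3233

a_post = 2.3233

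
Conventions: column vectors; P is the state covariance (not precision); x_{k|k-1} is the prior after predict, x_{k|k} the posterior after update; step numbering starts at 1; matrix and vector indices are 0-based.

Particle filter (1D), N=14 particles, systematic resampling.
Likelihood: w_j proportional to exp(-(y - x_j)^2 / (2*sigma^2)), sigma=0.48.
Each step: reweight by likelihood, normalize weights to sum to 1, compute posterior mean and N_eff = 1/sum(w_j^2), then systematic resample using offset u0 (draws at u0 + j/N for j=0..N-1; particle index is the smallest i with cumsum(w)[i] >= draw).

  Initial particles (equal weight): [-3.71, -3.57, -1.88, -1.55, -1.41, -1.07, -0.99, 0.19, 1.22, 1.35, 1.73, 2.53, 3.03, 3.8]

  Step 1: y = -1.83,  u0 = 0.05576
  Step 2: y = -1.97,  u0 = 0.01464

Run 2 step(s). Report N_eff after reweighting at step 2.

step 1: w=[0.0002, 0.0005, 0.3289, 0.2790, 0.2255, 0.0944, 0.0715, 0.0000, 0.0000, 0.0000, 0.0000, 0.0000, 0.0000, 0.0000]  mean=-1.5428  Neff=3.9857  idx=[2, 2, 2, 2, 3, 3, 3, 3, 4, 4, 4, 5, 5, 6]
step 2: w=[0.1136, 0.1136, 0.1136, 0.1136, 0.0789, 0.0789, 0.0789, 0.0789, 0.0586, 0.0586, 0.0586, 0.0199, 0.0199, 0.0144]  mean=-1.6482  Neff=11.3857  idx=[0, 0, 1, 2, 2, 3, 3, 4, 5, 6, 7, 8, 9, 10]

N_eff = 11.3857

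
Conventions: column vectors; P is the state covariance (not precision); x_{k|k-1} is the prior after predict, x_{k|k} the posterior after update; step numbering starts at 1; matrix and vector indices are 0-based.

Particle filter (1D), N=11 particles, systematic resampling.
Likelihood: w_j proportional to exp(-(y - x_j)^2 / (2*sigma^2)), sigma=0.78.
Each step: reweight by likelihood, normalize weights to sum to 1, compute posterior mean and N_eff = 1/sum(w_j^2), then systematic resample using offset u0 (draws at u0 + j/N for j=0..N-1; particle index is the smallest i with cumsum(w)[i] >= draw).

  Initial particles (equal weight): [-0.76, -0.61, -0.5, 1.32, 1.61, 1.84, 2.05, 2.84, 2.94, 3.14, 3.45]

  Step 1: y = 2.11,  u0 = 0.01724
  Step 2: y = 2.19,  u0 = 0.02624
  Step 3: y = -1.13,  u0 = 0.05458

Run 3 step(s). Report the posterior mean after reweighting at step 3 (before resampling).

post_mean = 1.4214

step 1: w=[0.0002, 0.0004, 0.0007, 0.1147, 0.1560, 0.1805, 0.1910, 0.1237, 0.1088, 0.0801, 0.0438]  mean=2.1993  Neff=7.0405  idx=[3, 3, 4, 5, 5, 6, 6, 7, 7, 8, 9]
step 2: w=[0.0660, 0.0660, 0.0933, 0.1112, 0.1112, 0.1211, 0.1211, 0.0869, 0.0869, 0.0775, 0.0586]  mean=2.1360  Neff=10.4110  idx=[0, 1, 2, 3, 4, 5, 6, 6, 7, 8, 9]
step 3: w=[0.3860, 0.3860, 0.1120, 0.0381, 0.0381, 0.0132, 0.0132, 0.0132, 0.0001, 0.0001, 0.0001]  mean=1.4214  Neff=3.1853  idx=[0, 0, 0, 0, 1, 1, 1, 1, 2, 2, 5]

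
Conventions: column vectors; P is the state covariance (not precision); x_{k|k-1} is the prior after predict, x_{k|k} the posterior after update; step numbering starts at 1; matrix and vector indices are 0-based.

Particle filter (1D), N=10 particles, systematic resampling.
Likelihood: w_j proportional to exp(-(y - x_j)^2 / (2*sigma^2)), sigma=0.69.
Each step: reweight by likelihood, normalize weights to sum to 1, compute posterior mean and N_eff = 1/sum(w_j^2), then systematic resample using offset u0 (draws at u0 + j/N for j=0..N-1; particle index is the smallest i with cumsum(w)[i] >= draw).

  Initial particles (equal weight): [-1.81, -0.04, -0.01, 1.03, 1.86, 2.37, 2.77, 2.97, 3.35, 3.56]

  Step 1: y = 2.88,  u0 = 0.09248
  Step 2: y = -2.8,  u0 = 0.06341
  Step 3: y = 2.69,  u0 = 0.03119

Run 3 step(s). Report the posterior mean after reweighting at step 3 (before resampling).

step 1: w=[0.0000, 0.0000, 0.0000, 0.0061, 0.0743, 0.1687, 0.2189, 0.2198, 0.1758, 0.1364]  mean=2.8778  Neff=5.5640  idx=[5, 5, 6, 6, 7, 7, 8, 8, 9, 9]
step 2: w=[0.4941, 0.4941, 0.0054, 0.0054, 0.0005, 0.0005, 0.0000, 0.0000, 0.0000, 0.0000]  mean=2.3750  Neff=2.0481  idx=[0, 0, 0, 0, 0, 1, 1, 1, 1, 1]
step 3: w=[0.1000, 0.1000, 0.1000, 0.1000, 0.1000, 0.1000, 0.1000, 0.1000, 0.1000, 0.1000]  mean=2.3700  Neff=10.0000  idx=[0, 1, 2, 3, 4, 5, 6, 7, 8, 9]

post_mean = 2.3700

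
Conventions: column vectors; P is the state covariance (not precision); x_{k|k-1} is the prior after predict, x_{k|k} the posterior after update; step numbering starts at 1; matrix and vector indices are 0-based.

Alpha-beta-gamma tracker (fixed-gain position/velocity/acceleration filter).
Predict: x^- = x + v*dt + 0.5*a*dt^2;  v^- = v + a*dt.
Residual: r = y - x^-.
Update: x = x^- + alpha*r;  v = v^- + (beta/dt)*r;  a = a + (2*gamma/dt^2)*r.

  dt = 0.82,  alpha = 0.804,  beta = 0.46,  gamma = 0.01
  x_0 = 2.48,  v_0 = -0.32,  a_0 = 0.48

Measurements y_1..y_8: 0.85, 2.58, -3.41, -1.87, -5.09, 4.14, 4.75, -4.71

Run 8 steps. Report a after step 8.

a_post = 0.1906

step 1: x_pred=2.3790  r=-1.5290  x^+=1.1497  v^+=-0.7841  a^+=0.4345
step 2: x_pred=0.6528  r=1.9272  x^+=2.2023  v^+=0.6533  a^+=0.4918
step 3: x_pred=2.9033  r=-6.3133  x^+=-2.1726  v^+=-2.4850  a^+=0.3041
step 4: x_pred=-4.1081  r=2.2381  x^+=-2.3087  v^+=-0.9802  a^+=0.3706
step 5: x_pred=-2.9878  r=-2.1022  x^+=-4.6780  v^+=-1.8555  a^+=0.3081
step 6: x_pred=-6.0959  r=10.2359  x^+=2.1338  v^+=4.1392  a^+=0.6126
step 7: x_pred=5.7339  r=-0.9839  x^+=4.9428  v^+=4.0896  a^+=0.5833
step 8: x_pred=8.4924  r=-13.2024  x^+=-2.1223  v^+=-2.8383  a^+=0.1906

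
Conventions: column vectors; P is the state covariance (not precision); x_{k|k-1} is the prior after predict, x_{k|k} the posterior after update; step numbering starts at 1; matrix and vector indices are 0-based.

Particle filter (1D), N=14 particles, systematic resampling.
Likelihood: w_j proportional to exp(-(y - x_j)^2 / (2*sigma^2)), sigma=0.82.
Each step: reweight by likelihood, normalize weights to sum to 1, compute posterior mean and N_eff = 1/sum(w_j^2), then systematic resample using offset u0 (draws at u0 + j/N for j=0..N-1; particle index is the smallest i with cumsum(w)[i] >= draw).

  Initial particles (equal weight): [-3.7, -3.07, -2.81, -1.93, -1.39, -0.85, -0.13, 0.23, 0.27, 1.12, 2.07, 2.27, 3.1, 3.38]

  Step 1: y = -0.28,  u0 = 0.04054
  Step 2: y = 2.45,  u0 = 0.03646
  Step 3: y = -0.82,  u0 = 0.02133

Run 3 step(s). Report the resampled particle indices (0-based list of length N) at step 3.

resampled_idx = [0, 0, 0, 0, 1, 1, 2, 2, 3, 3, 4, 4, 8, 11]

step 1: w=[0.0000, 0.0007, 0.0020, 0.0315, 0.0954, 0.1873, 0.2345, 0.1966, 0.1905, 0.0555, 0.0039, 0.0019, 0.0000, 0.0000]  mean=-0.2198  Neff=5.6115  idx=[4, 4, 5, 5, 6, 6, 6, 6, 7, 7, 8, 8, 8, 9]
step 2: w=[0.0000, 0.0000, 0.0007, 0.0007, 0.0162, 0.0162, 0.0162, 0.0162, 0.0587, 0.0587, 0.0669, 0.0669, 0.0669, 0.6153]  mean=0.7606  Neff=2.4999  idx=[6, 8, 9, 10, 12, 13, 13, 13, 13, 13, 13, 13, 13, 13]
step 3: w=[0.2373, 0.1489, 0.1489, 0.1398, 0.1398, 0.0206, 0.0206, 0.0206, 0.0206, 0.0206, 0.0206, 0.0206, 0.0206, 0.0206]  mean=0.3207  Neff=6.9657  idx=[0, 0, 0, 0, 1, 1, 2, 2, 3, 3, 4, 4, 8, 11]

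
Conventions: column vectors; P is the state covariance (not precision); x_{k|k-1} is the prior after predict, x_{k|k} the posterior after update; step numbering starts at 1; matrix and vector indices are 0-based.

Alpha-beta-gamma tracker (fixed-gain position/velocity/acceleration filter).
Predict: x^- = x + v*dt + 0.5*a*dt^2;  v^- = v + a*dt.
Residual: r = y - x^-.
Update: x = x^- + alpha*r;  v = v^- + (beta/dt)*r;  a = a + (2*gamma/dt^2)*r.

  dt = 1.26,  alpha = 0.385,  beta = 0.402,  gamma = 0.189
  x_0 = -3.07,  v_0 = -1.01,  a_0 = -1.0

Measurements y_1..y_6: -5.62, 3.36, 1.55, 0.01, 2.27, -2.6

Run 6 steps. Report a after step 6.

step 1: x_pred=-5.1364  r=-0.4836  x^+=-5.3226  v^+=-2.4243  a^+=-1.1151
step 2: x_pred=-9.2624  r=12.6224  x^+=-4.4028  v^+=0.1978  a^+=1.8902
step 3: x_pred=-2.6531  r=4.2031  x^+=-1.0349  v^+=3.9204  a^+=2.8909
step 4: x_pred=6.1996  r=-6.1896  x^+=3.8166  v^+=5.5882  a^+=1.4172
step 5: x_pred=11.9828  r=-9.7128  x^+=8.2433  v^+=4.2751  a^+=-0.8953
step 6: x_pred=12.9192  r=-15.5192  x^+=6.9443  v^+=-1.8044  a^+=-4.5904

a_post = -4.5904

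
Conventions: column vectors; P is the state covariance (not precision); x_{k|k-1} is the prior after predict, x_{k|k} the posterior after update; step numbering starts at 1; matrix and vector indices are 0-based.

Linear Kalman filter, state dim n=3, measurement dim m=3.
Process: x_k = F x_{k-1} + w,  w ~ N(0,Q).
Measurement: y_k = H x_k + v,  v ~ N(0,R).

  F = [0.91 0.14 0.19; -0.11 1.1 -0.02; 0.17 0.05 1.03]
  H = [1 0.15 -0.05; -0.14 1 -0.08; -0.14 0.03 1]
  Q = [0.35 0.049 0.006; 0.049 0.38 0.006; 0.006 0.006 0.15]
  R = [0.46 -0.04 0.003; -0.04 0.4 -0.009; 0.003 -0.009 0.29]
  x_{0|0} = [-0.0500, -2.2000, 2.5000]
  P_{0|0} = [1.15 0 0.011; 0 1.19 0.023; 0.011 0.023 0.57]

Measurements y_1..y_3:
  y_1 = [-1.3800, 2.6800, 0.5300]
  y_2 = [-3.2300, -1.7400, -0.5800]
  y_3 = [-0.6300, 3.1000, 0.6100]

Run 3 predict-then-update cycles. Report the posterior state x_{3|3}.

step 1: x^-=[0.1215, -2.4645, 2.4565]  P^-=[1.3512 0.1193 0.3180; 0.1193 1.8331 0.0630; 0.3180 0.0630 0.7971]  S=[1.8575 0.1386 0.1129; 0.1386 2.2283 0.0134; 0.1129 0.0134 1.0290]  K=[0.7321 -0.0886 0.0495; 0.1462 0.8033 0.0719; 0.1134 -0.0317 0.7212]  nu=[-1.0090, 5.3580, -1.8356]  x^+=[-1.1830, 1.5603, 0.8483]  P^+=[0.3455 -0.0115 0.0661; -0.0115 0.3135 0.0031; 0.0661 0.0031 0.2189]
step 2: x^-=[-0.6969, 1.8295, 0.7507]  P^-=[0.6702 0.0485 0.1682; 0.0485 0.7665 0.0059; 0.1682 0.0059 0.4163]  S=[1.1462 0.0177 0.0625; 0.0177 1.1715 -0.0289; 0.0625 -0.0289 0.6730]  K=[0.5816 -0.0575 0.0562; 0.1298 0.6473 0.0486; 0.0986 -0.0308 0.5734]  nu=[-2.7700, -3.6070, -1.4831]  x^+=[-2.1837, -0.9370, -0.2617]  P^+=[0.2734 -0.0039 0.0570; -0.0039 0.2528 0.0005; 0.0570 0.0005 0.1748]
step 3: x^-=[-2.1681, -0.7852, -0.6876]  P^-=[0.6064 0.0539 0.1393; 0.0539 0.6904 0.0044; 0.1393 0.0044 0.3639]  S=[1.0850 0.0224 0.0444; 0.0224 1.0920 -0.0268; 0.0444 -0.0268 0.6272]  K=[0.5590 -0.0489 0.0476; 0.1302 0.6235 0.0455; 0.0907 -0.0290 0.5417]  nu=[1.6215, 3.5267, 1.0176]  x^+=[-1.3857, 1.6710, -0.0918]  P^+=[0.2621 -0.0015 0.0527; -0.0015 0.2436 0.0005; 0.0527 0.0005 0.1650]

x_post = [-1.3857, 1.6710, -0.0918]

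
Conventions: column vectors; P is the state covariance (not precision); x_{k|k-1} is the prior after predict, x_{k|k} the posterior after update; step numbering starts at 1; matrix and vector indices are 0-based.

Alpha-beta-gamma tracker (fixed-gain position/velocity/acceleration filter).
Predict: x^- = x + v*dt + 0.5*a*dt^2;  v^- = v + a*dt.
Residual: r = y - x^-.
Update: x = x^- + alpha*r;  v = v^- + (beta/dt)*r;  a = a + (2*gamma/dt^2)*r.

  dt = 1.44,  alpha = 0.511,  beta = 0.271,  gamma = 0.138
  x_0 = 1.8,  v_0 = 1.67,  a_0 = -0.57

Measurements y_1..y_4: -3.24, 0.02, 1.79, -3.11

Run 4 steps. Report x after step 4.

step 1: x_pred=3.6138  r=-6.8538  x^+=0.1115  v^+=-0.4407  a^+=-1.4823
step 2: x_pred=-2.0598  r=2.0798  x^+=-0.9970  v^+=-2.1837  a^+=-1.2054
step 3: x_pred=-5.3913  r=7.1813  x^+=-1.7217  v^+=-2.5680  a^+=-0.2496
step 4: x_pred=-5.6784  r=2.5684  x^+=-4.3659  v^+=-2.4441  a^+=0.0923

x_post = -4.3659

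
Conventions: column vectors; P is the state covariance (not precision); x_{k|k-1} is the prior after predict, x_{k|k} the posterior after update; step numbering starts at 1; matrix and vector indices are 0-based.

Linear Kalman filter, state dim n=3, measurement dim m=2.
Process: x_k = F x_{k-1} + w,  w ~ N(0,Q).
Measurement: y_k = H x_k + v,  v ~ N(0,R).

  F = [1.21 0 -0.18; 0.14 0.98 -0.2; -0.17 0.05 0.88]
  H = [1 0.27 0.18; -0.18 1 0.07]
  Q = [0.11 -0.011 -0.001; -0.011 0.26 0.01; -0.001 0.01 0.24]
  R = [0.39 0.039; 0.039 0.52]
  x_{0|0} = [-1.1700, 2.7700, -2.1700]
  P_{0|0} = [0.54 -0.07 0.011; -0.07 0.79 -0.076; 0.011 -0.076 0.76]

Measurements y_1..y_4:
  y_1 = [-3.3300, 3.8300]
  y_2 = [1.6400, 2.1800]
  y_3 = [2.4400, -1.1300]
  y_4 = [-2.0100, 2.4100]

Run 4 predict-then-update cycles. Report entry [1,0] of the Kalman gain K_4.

K[1,0] = 0.2086

step 1: x^-=[-1.0251, 2.9848, -1.5722]  P^-=[0.9204 0.0353 -0.2240; 0.0353 1.0697 -0.1498; -0.2240 -0.1498 0.8373]  S=[1.3394 0.1680; 0.1680 1.5956]  K=[0.6847 -0.1637; 0.1409 0.6450; -0.0820 -0.0232]  nu=[-2.8278, 0.7707]  x^+=[-3.0876, 3.0834, -1.3583]  P^+=[0.2874 0.0041 -0.1544; 0.0041 0.3487 -0.1010; -0.1544 -0.1010 0.8268]
step 2: x^-=[-3.4914, 2.8612, -0.5163]  P^-=[0.6248 0.1314 -0.3591; 0.1314 0.6830 -0.2363; -0.3591 -0.2363 0.9267]  S=[1.0133 0.1872; 0.1872 1.1564]  K=[0.6069 -0.1036; 0.1722 0.5280; -0.2429 -0.0530]  nu=[4.4519, -1.2735]  x^+=[-0.6576, 2.9554, -1.5302]  P^+=[0.2626 0.0321 -0.2147; 0.0321 0.2965 -0.1358; -0.2147 -0.1358 0.8589]
step 3: x^-=[-0.5203, 3.1102, -1.0870]  P^-=[0.6159 0.1838 -0.4231; 0.1838 0.6584 -0.2875; -0.4231 -0.2875 0.9652]  S=[1.0042 0.2199; 0.2199 1.1073]  K=[0.6046 -0.0809; 0.1975 0.5073; -0.3107 -0.0682]  nu=[2.3162, -4.2578]  x^+=[1.2246, 1.4076, -1.5165]  P^+=[0.2630 0.0455 -0.2370; 0.0455 0.2902 -0.1500; -0.2370 -0.1500 0.8538]
step 4: x^-=[1.7548, 1.8542, -1.4724]  P^-=[0.6260 0.2080 -0.4459; 0.2080 0.6625 -0.3047; -0.4459 -0.3047 0.9664]  S=[1.0178 0.2379; 0.2379 1.1013]  K=[0.6085 -0.0733; 0.2086 0.5032; -0.3314 -0.0708]  nu=[-4.0004, 0.9747]  x^+=[-0.7509, 1.5102, -0.2154]  P^+=[0.2644 0.0502 -0.2418; 0.0502 0.2895 -0.1519; -0.2418 -0.1519 0.8379]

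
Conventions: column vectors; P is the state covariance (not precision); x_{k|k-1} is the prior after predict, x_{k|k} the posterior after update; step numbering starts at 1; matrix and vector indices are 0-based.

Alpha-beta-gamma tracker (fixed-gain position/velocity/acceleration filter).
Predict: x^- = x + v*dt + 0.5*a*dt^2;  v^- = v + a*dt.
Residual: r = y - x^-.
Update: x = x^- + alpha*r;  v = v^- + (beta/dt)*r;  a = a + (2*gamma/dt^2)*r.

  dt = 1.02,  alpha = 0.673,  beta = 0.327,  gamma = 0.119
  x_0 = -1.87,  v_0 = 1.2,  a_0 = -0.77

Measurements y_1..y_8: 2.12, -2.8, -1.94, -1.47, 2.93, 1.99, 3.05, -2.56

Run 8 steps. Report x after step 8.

x_post = 0.4116

step 1: x_pred=-1.0466  r=3.1666  x^+=1.0845  v^+=1.4298  a^+=-0.0456
step 2: x_pred=2.5192  r=-5.3192  x^+=-1.0606  v^+=-0.3220  a^+=-1.2624
step 3: x_pred=-2.0458  r=0.1058  x^+=-1.9746  v^+=-1.5758  a^+=-1.2382
step 4: x_pred=-4.2260  r=2.7560  x^+=-2.3712  v^+=-1.9552  a^+=-0.6078
step 5: x_pred=-4.6817  r=7.6117  x^+=0.4410  v^+=-0.1349  a^+=1.1335
step 6: x_pred=0.8930  r=1.0970  x^+=1.6313  v^+=1.3729  a^+=1.3844
step 7: x_pred=3.7519  r=-0.7019  x^+=3.2795  v^+=2.5600  a^+=1.2239
step 8: x_pred=6.5274  r=-9.0874  x^+=0.4116  v^+=0.8951  a^+=-0.8549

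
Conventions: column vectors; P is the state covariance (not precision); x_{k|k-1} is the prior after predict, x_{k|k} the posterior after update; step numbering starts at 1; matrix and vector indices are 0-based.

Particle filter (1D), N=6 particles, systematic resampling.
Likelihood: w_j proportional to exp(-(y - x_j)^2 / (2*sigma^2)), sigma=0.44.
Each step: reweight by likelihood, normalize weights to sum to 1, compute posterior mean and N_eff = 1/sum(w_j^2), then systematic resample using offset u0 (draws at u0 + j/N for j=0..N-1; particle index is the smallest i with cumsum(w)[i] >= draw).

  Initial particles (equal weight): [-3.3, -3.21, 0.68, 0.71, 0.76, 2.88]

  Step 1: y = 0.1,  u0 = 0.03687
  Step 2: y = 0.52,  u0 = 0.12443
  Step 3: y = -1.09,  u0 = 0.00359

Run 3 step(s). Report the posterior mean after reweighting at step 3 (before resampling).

post_mean = 0.6967

step 1: w=[0.0000, 0.0000, 0.3723, 0.3395, 0.2882, 0.0000]  mean=0.7132  Neff=2.9680  idx=[2, 2, 2, 3, 3, 4]
step 2: w=[0.1704, 0.1704, 0.1704, 0.1659, 0.1659, 0.1569]  mean=0.7025  Neff=5.9950  idx=[0, 1, 2, 3, 4, 5]
step 3: w=[0.2004, 0.2004, 0.2004, 0.1520, 0.1520, 0.0949]  mean=0.6967  Neff=5.6925  idx=[0, 0, 1, 2, 3, 4]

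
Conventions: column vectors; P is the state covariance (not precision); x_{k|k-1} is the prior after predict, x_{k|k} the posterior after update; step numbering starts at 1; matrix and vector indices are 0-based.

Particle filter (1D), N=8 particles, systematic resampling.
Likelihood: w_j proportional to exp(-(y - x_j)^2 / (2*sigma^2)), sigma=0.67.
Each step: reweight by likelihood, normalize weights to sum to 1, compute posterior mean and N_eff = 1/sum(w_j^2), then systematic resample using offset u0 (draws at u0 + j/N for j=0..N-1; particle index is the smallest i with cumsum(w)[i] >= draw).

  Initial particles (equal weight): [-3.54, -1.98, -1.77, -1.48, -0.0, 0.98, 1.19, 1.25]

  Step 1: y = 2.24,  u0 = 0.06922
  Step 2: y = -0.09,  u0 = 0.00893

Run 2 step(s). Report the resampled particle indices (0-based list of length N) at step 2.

step 1: w=[0.0000, 0.0000, 0.0000, 0.0000, 0.0047, 0.2125, 0.3648, 0.4181]  mean=1.1649  Neff=2.8327  idx=[5, 5, 6, 6, 6, 7, 7, 7]
step 2: w=[0.1929, 0.1929, 0.1113, 0.1113, 0.1113, 0.0934, 0.0934, 0.0934]  mean=1.1258  Neff=7.2587  idx=[0, 0, 1, 1, 3, 4, 5, 6]

resampled_idx = [0, 0, 1, 1, 3, 4, 5, 6]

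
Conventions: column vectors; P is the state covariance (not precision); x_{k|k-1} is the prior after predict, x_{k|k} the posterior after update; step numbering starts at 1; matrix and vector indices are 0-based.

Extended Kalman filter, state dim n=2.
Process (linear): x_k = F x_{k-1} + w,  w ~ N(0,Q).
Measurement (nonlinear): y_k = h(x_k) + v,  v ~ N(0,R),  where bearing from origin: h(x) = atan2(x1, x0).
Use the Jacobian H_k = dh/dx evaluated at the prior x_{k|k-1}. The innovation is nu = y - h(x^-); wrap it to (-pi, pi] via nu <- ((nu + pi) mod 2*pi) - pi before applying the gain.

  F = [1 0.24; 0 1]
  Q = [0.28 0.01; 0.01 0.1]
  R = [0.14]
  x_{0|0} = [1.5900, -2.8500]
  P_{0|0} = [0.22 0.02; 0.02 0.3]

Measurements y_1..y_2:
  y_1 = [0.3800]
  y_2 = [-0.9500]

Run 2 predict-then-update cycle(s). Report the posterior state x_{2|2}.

x_post = [1.7493, -2.2932]

step 1: x^-=[0.9060, -2.8500]  P^-=[0.5269 0.1020; 0.1020 0.4000]  H_jac=[0.3187 0.1013]  S=[0.2042]  K=[0.8729; 0.3576]  nu=[1.6430]  x^+=[2.3401, -2.2624]  P^+=[0.3713 0.0383; 0.0383 0.3739]
step 2: x^-=[1.7971, -2.2624]  P^-=[0.6912 0.1380; 0.1380 0.4739]  H_jac=[0.2710 0.2153]  S=[0.2288]  K=[0.9484; 0.6092]  nu=[-0.0505]  x^+=[1.7493, -2.2932]  P^+=[0.4854 0.0058; 0.0058 0.3889]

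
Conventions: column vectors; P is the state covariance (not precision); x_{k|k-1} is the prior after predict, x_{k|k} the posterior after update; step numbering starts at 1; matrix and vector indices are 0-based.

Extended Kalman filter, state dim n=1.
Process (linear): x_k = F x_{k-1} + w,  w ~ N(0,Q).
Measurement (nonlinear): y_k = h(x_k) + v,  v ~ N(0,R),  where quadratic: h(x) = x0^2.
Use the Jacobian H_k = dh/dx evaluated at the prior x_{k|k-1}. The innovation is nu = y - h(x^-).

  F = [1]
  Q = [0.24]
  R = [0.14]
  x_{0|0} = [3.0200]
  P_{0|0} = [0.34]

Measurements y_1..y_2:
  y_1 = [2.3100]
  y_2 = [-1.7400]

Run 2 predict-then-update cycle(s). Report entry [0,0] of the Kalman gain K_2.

K[0,0] = 0.2531

step 1: x^-=[3.0200]  P^-=[0.5800]  H_jac=[6.0400]  S=[21.2993]  K=[0.1645]  nu=[-6.8104]  x^+=[1.8999]  P^+=[0.0038]
step 2: x^-=[1.8999]  P^-=[0.2438]  H_jac=[3.7997]  S=[3.6601]  K=[0.2531]  nu=[-5.3495]  x^+=[0.5459]  P^+=[0.0093]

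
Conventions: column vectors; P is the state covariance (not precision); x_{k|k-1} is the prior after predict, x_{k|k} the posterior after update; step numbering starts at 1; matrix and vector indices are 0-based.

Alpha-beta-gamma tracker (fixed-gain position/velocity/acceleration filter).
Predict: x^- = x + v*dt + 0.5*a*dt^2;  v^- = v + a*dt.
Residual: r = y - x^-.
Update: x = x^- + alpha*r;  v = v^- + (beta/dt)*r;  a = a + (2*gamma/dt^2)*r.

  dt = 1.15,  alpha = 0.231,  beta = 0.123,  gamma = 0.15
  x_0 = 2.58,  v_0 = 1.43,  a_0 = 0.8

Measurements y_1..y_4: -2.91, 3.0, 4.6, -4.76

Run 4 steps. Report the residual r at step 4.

resid = -6.8062

step 1: x_pred=4.7535  r=-7.6635  x^+=2.9832  v^+=1.5303  a^+=-0.9384
step 2: x_pred=4.1226  r=-1.1226  x^+=3.8633  v^+=0.3311  a^+=-1.1931
step 3: x_pred=3.4551  r=1.1449  x^+=3.7196  v^+=-0.9185  a^+=-0.9334
step 4: x_pred=2.0462  r=-6.8062  x^+=0.4739  v^+=-2.7198  a^+=-2.4773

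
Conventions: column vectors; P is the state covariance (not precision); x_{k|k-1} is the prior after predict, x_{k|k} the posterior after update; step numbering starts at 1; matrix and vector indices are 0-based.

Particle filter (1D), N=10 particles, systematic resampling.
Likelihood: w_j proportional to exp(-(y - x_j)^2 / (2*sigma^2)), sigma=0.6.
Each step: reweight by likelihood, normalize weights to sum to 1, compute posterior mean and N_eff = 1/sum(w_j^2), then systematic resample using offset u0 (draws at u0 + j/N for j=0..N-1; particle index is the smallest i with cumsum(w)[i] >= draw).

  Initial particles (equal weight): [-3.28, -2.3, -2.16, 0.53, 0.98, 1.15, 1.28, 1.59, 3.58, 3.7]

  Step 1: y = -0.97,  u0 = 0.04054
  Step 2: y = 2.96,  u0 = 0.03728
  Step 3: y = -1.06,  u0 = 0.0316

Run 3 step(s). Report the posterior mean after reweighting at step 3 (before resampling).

post_mean = 0.5300

step 1: w=[0.0022, 0.3081, 0.5029, 0.1579, 0.0183, 0.0070, 0.0032, 0.0004, 0.0000, 0.0000]  mean=-1.6877  Neff=2.6795  idx=[1, 1, 1, 2, 2, 2, 2, 2, 3, 3]
step 2: w=[0.0000, 0.0000, 0.0000, 0.0000, 0.0000, 0.0000, 0.0000, 0.0000, 0.5000, 0.5000]  mean=0.5300  Neff=2.0000  idx=[8, 8, 8, 8, 8, 9, 9, 9, 9, 9]
step 3: w=[0.1000, 0.1000, 0.1000, 0.1000, 0.1000, 0.1000, 0.1000, 0.1000, 0.1000, 0.1000]  mean=0.5300  Neff=10.0000  idx=[0, 1, 2, 3, 4, 5, 6, 7, 8, 9]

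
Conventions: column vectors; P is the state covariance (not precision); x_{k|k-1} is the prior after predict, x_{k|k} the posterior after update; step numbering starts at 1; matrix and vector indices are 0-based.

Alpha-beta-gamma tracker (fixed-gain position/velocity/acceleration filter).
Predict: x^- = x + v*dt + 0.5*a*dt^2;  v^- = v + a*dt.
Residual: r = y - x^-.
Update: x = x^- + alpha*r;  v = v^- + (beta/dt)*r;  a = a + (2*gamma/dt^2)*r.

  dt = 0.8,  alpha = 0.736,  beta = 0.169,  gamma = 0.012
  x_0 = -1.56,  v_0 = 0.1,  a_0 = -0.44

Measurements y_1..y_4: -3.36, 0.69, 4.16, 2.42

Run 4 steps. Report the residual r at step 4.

step 1: x_pred=-1.6208  r=-1.7392  x^+=-2.9009  v^+=-0.6194  a^+=-0.5052
step 2: x_pred=-3.5580  r=4.2480  x^+=-0.4315  v^+=-0.1262  a^+=-0.3459
step 3: x_pred=-0.6431  r=4.8031  x^+=2.8920  v^+=0.6117  a^+=-0.1658
step 4: x_pred=3.3283  r=-0.9083  x^+=2.6598  v^+=0.2872  a^+=-0.1999

resid = -0.9083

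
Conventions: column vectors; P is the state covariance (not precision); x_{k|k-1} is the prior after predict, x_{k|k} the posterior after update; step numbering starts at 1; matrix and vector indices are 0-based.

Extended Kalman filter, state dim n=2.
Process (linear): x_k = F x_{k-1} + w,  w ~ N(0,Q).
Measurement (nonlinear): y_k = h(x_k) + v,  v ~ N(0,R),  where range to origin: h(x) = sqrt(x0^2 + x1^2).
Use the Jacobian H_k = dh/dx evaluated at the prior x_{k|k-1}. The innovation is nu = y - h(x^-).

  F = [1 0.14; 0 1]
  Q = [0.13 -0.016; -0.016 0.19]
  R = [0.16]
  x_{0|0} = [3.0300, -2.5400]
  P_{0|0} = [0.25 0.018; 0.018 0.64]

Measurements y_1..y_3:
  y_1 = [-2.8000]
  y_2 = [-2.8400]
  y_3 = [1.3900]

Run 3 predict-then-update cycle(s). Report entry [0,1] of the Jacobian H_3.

step 1: x^-=[2.6744, -2.5400]  P^-=[0.3976 0.0916; 0.0916 0.8300]  H_jac=[0.7251 -0.6887]  S=[0.6712]  K=[0.3355; -0.7527]  nu=[-6.4884]  x^+=[0.4973, 2.3435]  P^+=[0.3220 0.2611; 0.2611 0.4498]
step 2: x^-=[0.8254, 2.3435]  P^-=[0.5339 0.3081; 0.3081 0.6398]  H_jac=[0.3322 0.9432]  S=[0.9812]  K=[0.4769; 0.7193]  nu=[-5.3246]  x^+=[-1.7141, -1.4867]  P^+=[0.3108 -0.0285; -0.0285 0.1321]
step 3: x^-=[-1.9222, -1.4867]  P^-=[0.4354 -0.0261; -0.0261 0.3221]  H_jac=[-0.7910 -0.6118]  S=[0.5277]  K=[-0.6223; -0.3343]  nu=[-1.0401]  x^+=[-1.2750, -1.1390]  P^+=[0.2310 -0.1359; -0.1359 0.2631]

H_jac[0,1] = -0.6118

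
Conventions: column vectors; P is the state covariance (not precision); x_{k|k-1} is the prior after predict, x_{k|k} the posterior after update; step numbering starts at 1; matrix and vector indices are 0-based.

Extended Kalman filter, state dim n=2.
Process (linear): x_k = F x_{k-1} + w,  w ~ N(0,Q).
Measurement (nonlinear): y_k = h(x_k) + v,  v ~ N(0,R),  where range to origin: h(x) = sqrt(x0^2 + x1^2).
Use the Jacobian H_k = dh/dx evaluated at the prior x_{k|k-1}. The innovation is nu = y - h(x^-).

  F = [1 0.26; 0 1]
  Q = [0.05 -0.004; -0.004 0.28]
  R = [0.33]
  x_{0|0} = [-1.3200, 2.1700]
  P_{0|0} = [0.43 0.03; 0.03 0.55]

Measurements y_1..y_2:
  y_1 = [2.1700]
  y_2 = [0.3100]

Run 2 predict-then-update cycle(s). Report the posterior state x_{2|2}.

step 1: x^-=[-0.7558, 2.1700]  P^-=[0.5328 0.1690; 0.1690 0.8300]  H_jac=[-0.3289 0.9444]  S=[1.0229]  K=[-0.0153; 0.7120]  nu=[-0.1279]  x^+=[-0.7538, 2.0790]  P^+=[0.5325 0.1801; 0.1801 0.3115]
step 2: x^-=[-0.2133, 2.0790]  P^-=[0.6973 0.2571; 0.2571 0.5915]  H_jac=[-0.1021 0.9948]  S=[0.8704]  K=[0.2121; 0.6459]  nu=[-1.7799]  x^+=[-0.5908, 0.9294]  P^+=[0.6581 0.1379; 0.1379 0.2284]

x_post = [-0.5908, 0.9294]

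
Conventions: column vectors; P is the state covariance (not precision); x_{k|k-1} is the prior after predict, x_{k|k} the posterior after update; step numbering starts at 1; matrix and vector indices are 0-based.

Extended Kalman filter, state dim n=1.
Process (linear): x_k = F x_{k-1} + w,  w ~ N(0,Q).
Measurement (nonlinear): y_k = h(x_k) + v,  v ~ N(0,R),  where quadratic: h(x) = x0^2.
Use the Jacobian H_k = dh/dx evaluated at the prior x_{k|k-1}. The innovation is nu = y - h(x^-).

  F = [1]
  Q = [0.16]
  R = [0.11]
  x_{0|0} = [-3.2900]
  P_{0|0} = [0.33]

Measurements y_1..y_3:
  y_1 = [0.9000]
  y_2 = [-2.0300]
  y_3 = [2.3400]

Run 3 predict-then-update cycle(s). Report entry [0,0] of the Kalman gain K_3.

step 1: x^-=[-3.2900]  P^-=[0.4900]  H_jac=[-6.5800]  S=[21.3252]  K=[-0.1512]  nu=[-9.9241]  x^+=[-1.7896]  P^+=[0.0025]
step 2: x^-=[-1.7896]  P^-=[0.1625]  H_jac=[-3.5791]  S=[2.1920]  K=[-0.2654]  nu=[-5.2325]  x^+=[-0.4010]  P^+=[0.0082]
step 3: x^-=[-0.4010]  P^-=[0.1682]  H_jac=[-0.8019]  S=[0.2181]  K=[-0.6182]  nu=[2.1792]  x^+=[-1.7481]  P^+=[0.0848]

K[0,0] = -0.6182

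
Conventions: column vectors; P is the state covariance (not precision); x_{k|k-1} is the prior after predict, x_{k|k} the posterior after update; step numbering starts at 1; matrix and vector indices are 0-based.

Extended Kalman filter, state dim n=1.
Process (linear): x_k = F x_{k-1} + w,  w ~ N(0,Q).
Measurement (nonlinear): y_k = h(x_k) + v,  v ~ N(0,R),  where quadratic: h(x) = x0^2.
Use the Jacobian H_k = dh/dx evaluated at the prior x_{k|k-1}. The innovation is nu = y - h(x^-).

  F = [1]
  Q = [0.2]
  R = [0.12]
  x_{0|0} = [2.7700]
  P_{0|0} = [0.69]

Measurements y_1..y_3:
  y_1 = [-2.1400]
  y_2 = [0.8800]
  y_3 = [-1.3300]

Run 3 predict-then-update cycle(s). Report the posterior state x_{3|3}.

step 1: x^-=[2.7700]  P^-=[0.8900]  H_jac=[5.5400]  S=[27.4355]  K=[0.1797]  nu=[-9.8129]  x^+=[1.0065]  P^+=[0.0039]
step 2: x^-=[1.0065]  P^-=[0.2039]  H_jac=[2.0129]  S=[0.9462]  K=[0.4338]  nu=[-0.1330]  x^+=[0.9488]  P^+=[0.0259]
step 3: x^-=[0.9488]  P^-=[0.2259]  H_jac=[1.8976]  S=[0.9333]  K=[0.4592]  nu=[-2.2302]  x^+=[-0.0754]  P^+=[0.0290]

x_post = [-0.0754]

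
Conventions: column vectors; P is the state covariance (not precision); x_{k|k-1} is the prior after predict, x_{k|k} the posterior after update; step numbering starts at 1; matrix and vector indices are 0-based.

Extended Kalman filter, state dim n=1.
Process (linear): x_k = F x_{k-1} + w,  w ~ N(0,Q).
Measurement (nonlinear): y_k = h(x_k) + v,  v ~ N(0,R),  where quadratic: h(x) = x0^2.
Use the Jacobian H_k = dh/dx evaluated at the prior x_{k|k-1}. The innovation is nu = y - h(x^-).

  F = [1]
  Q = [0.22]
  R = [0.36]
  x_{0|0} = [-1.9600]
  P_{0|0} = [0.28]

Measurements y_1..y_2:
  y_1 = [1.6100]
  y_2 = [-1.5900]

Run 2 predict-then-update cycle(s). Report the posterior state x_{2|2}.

x_post = [-0.3450]

step 1: x^-=[-1.9600]  P^-=[0.5000]  H_jac=[-3.9200]  S=[8.0432]  K=[-0.2437]  nu=[-2.2316]  x^+=[-1.4162]  P^+=[0.0224]
step 2: x^-=[-1.4162]  P^-=[0.2424]  H_jac=[-2.8324]  S=[2.3045]  K=[-0.2979]  nu=[-3.5956]  x^+=[-0.3450]  P^+=[0.0379]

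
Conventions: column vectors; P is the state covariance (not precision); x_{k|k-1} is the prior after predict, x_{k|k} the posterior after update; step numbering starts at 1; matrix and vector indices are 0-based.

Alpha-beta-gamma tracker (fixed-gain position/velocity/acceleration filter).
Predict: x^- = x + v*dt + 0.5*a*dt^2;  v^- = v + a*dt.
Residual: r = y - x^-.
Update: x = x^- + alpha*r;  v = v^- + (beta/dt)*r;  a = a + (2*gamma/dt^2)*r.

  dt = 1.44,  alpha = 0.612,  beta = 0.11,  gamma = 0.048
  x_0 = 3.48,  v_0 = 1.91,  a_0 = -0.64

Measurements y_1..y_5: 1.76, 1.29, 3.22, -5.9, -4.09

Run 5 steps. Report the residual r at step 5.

step 1: x_pred=5.5668  r=-3.8068  x^+=3.2371  v^+=0.6976  a^+=-0.8162
step 2: x_pred=3.3953  r=-2.1053  x^+=2.1069  v^+=-0.6386  a^+=-0.9137
step 3: x_pred=0.2399  r=2.9801  x^+=2.0637  v^+=-1.7267  a^+=-0.7757
step 4: x_pred=-1.2270  r=-4.6730  x^+=-4.0869  v^+=-3.2007  a^+=-0.9921
step 5: x_pred=-9.7246  r=5.6346  x^+=-6.2762  v^+=-4.1989  a^+=-0.7312

resid = 5.6346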